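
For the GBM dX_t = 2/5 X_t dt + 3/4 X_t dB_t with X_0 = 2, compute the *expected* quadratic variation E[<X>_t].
E[<X>_t] = 180*exp(109*t/80)/109 - 180/109

<X>_t = int_0^t ((3/4) * X_s)^2 ds. Taking expectation inside the integral: E[<X>_t] = (3/4)^2 * int_0^t E[X_s^2] ds. For GBM, E[X_s^2] = x_0^2 * exp((2 mu + sigma^2) s). Integrating:
  E[<X>_t] = (3/4)^2 * 2^2 * (exp((2*(2/5) + (3/4)^2) t) - 1) / (2*(2/5) + (3/4)^2)
           = (3/4)^2 * 2^2 * (exp((109/80) t) - 1) / (109/80) = 180*exp(109*t/80)/109 - 180/109.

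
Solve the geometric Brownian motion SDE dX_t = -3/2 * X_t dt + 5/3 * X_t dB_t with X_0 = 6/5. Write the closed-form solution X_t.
X_t = 6/5 * exp((-26/9) * t + (5/3) * B_t)

For GBM dX = mu X dt + sigma X dB with X_0 = x_0, apply Itô to Y = log X: dY = (mu - sigma^2/2) dt + sigma dB, so Y_t = log(x_0) + (mu - sigma^2/2) t + sigma B_t and hence X_t = x_0 * exp((mu - sigma^2/2) t + sigma B_t).
With mu = -3/2, sigma = 5/3, x_0 = 6/5, this gives:
  X_t = 6/5 * exp((-26/9) * t + (5/3) * B_t).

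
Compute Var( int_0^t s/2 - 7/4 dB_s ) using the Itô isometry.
Var = t*(4*t^2 - 42*t + 147)/48

The Itô integral of a deterministic integrand f(s) has mean 0 because each increment f(s) * (B_{s+ds} - B_s) has mean 0. By the Itô isometry:
  Var( int_0^t f(s) dB_s ) = E[ (int_0^t f(s) dB_s)^2 ] = int_0^t f(s)^2 ds.
Here f(s) = s/2 - 7/4, so f(s)^2 = (2*s - 7)^2/16. Integrate:
  int_0^t ((2*s - 7)^2/16) ds = t*(4*t^2 - 42*t + 147)/48.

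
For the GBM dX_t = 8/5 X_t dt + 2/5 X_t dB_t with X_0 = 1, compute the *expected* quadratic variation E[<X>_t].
E[<X>_t] = exp(84*t/25)/21 - 1/21

<X>_t = int_0^t ((2/5) * X_s)^2 ds. Taking expectation inside the integral: E[<X>_t] = (2/5)^2 * int_0^t E[X_s^2] ds. For GBM, E[X_s^2] = x_0^2 * exp((2 mu + sigma^2) s). Integrating:
  E[<X>_t] = (2/5)^2 * 1^2 * (exp((2*(8/5) + (2/5)^2) t) - 1) / (2*(8/5) + (2/5)^2)
           = (2/5)^2 * 1^2 * (exp((84/25) t) - 1) / (84/25) = exp(84*t/25)/21 - 1/21.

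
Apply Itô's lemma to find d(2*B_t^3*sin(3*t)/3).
d(2*B_t^3*sin(3*t)/3) = (2*B_t*(B_t^2*cos(3*t) + sin(3*t))) dt + (2*B_t^2*sin(3*t)) dB_t

Itô's formula for f(t, x): d f(t, B_t) = (f_t + (1/2) f_xx) dt + f_x dB_t. Compute partials of f(t, x) = 2*x^3*sin(3*t)/3:
  f_t(t,x)  = 2*x^3*cos(3*t)
  f_x(t,x)  = 2*x^2*sin(3*t)
  f_xx(t,x) = 4*x*sin(3*t)
Assemble drift = f_t + (1/2) f_xx = 2*x*(x^2*cos(3*t) + sin(3*t)) and diffusion = f_x = 2*x^2*sin(3*t). Substituting x = B_t:
  d(2*B_t^3*sin(3*t)/3) = (2*B_t*(B_t^2*cos(3*t) + sin(3*t))) dt + (2*B_t^2*sin(3*t)) dB_t.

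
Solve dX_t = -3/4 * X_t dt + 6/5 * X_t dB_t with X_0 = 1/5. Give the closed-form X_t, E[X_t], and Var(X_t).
X_t = 1/5 * exp((-147/100) t + (6/5) B_t); E[X_t] = exp(-3*t/4)/5; Var(X_t) = (exp(36*t/25) - 1)*exp(-3*t/2)/25

For GBM dX = mu X dt + sigma X dB with X_0 = x_0, apply Itô to Y = log X: dY = (mu - sigma^2/2) dt + sigma dB, so Y_t = log(x_0) + (mu - sigma^2/2) t + sigma B_t and hence X_t = x_0 * exp((mu - sigma^2/2) t + sigma B_t).
With mu = -3/4, sigma = 6/5, x_0 = 1/5, this gives:
  X_t = 1/5 * exp((-147/100) * t + (6/5) * B_t).
Since sigma*B_t ~ Normal(0, sigma^2 t), E[exp(sigma*B_t)] = exp(sigma^2 t / 2); so E[X_t] = x_0 * exp((mu - sigma^2/2) t) * exp(sigma^2 t / 2) = x_0 * exp(mu t) = exp(-3*t/4)/5.
Var(X_t) = E[X_t^2] - (E[X_t])^2 = x_0^2 * exp(2 mu t) * (exp(sigma^2 t) - 1) = (exp(36*t/25) - 1)*exp(-3*t/2)/25.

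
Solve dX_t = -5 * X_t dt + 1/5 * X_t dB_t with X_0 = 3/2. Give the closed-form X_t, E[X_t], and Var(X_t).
X_t = 3/2 * exp((-251/50) t + (1/5) B_t); E[X_t] = 3*exp(-5*t)/2; Var(X_t) = (9*exp(t/25) - 9)*exp(-10*t)/4

For GBM dX = mu X dt + sigma X dB with X_0 = x_0, apply Itô to Y = log X: dY = (mu - sigma^2/2) dt + sigma dB, so Y_t = log(x_0) + (mu - sigma^2/2) t + sigma B_t and hence X_t = x_0 * exp((mu - sigma^2/2) t + sigma B_t).
With mu = -5, sigma = 1/5, x_0 = 3/2, this gives:
  X_t = 3/2 * exp((-251/50) * t + (1/5) * B_t).
Since sigma*B_t ~ Normal(0, sigma^2 t), E[exp(sigma*B_t)] = exp(sigma^2 t / 2); so E[X_t] = x_0 * exp((mu - sigma^2/2) t) * exp(sigma^2 t / 2) = x_0 * exp(mu t) = 3*exp(-5*t)/2.
Var(X_t) = E[X_t^2] - (E[X_t])^2 = x_0^2 * exp(2 mu t) * (exp(sigma^2 t) - 1) = (9*exp(t/25) - 9)*exp(-10*t)/4.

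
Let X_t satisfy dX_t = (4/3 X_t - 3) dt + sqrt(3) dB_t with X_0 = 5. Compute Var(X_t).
Var(X_t) = 9*exp(8*t/3)/8 - 9/8

The variance V(t) = Var(X_t) satisfies V'(t) = 2 a V(t) + c^2 with V(0) = 0 (drift coefficient is linear in X, diffusion is constant). With a = 4/3, c = sqrt(3), the solution is
  V(t) = (c^2 / (2 a)) * (exp(2 a t) - 1)
       = (sqrt(3)^2 / (2*(4/3))) * (exp((8/3) t) - 1)
       = 9*exp(8*t/3)/8 - 9/8.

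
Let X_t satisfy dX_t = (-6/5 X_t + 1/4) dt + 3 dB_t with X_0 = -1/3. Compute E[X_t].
E[X_t] = 5/24 - 13*exp(-6*t/5)/24

Taking expectations and using E[dB_t] = 0, the mean m(t) = E[X_t] satisfies the ODE m'(t) = a m(t) + b with m(0) = x_0. With a = -6/5, b = 1/4, x_0 = -1/3, the solution is
  m(t) = x_0 * exp(a t) + (b/a) * (exp(a t) - 1)
       = (-1/3) * exp((-6/5) t) + ((1/4)/(-6/5)) * (exp((-6/5) t) - 1)
       = 5/24 - 13*exp(-6*t/5)/24.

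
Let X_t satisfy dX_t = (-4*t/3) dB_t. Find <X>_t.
<X>_t = 16*t^3/27

For an Itô process dX_t = a(t) dt + b(t) dB_t, the quadratic variation is <X>_t = int_0^t b(s)^2 ds (the drift term does not contribute). Here b(s) = -4*s/3, so
  b(s)^2 = 16*s^2/9.
Integrating from 0 to t:
  <X>_t = int_0^t (16*s^2/9) ds = 16*t^3/27.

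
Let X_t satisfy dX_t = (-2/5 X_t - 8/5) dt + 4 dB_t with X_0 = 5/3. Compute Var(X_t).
Var(X_t) = 20 - 20*exp(-4*t/5)

The variance V(t) = Var(X_t) satisfies V'(t) = 2 a V(t) + c^2 with V(0) = 0 (drift coefficient is linear in X, diffusion is constant). With a = -2/5, c = 4, the solution is
  V(t) = (c^2 / (2 a)) * (exp(2 a t) - 1)
       = (4^2 / (2*(-2/5))) * (exp((-4/5) t) - 1)
       = 20 - 20*exp(-4*t/5).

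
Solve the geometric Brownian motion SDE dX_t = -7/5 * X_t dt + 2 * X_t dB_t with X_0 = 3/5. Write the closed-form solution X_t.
X_t = 3/5 * exp((-17/5) * t + (2) * B_t)

For GBM dX = mu X dt + sigma X dB with X_0 = x_0, apply Itô to Y = log X: dY = (mu - sigma^2/2) dt + sigma dB, so Y_t = log(x_0) + (mu - sigma^2/2) t + sigma B_t and hence X_t = x_0 * exp((mu - sigma^2/2) t + sigma B_t).
With mu = -7/5, sigma = 2, x_0 = 3/5, this gives:
  X_t = 3/5 * exp((-17/5) * t + (2) * B_t).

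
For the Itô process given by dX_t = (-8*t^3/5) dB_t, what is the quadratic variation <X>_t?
<X>_t = 64*t^7/175

For an Itô process dX_t = a(t) dt + b(t) dB_t, the quadratic variation is <X>_t = int_0^t b(s)^2 ds (the drift term does not contribute). Here b(s) = -8*s^3/5, so
  b(s)^2 = 64*s^6/25.
Integrating from 0 to t:
  <X>_t = int_0^t (64*s^6/25) ds = 64*t^7/175.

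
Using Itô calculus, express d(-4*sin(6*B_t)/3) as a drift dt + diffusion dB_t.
d(-4*sin(6*B_t)/3) = (24*sin(6*B_t)) dt + (-8*cos(6*B_t)) dB_t

Itô's formula for f(B_t) gives d f(B_t) = f'(B_t) dB_t + (1/2) f''(B_t) dt. Compute derivatives of f(x) = -4*sin(6*x)/3:
  f'(x)  = -8*cos(6*x)
  f''(x) = 48*sin(6*x)
Substitute x = B_t and multiply the f'' term by 1/2:
  drift     = (1/2) * (48*sin(6*x)) evaluated at B_t = 24*sin(6*B_t)
  diffusion = (-8*cos(6*x)) evaluated at B_t = -8*cos(6*B_t)
Therefore d(-4*sin(6*B_t)/3) = (24*sin(6*B_t)) dt + (-8*cos(6*B_t)) dB_t.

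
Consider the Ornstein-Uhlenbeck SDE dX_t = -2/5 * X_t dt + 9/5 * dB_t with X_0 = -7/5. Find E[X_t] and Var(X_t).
E[X_t] = -7*exp(-2*t/5)/5; Var(X_t) = 81/20 - 81*exp(-4*t/5)/20

The OU SDE dX = -theta X dt + sigma dB admits the integrating factor exp(theta t): d(exp(theta t) X_t) = sigma exp(theta t) dB_t. Integrating from 0 to t:
  X_t = x_0 * exp(-theta t) + sigma * int_0^t exp(-theta (t-s)) dB_s.
The Itô integral has mean 0 and (by the Itô isometry) variance sigma^2 * int_0^t exp(-2 theta (t - s)) ds = sigma^2 * (1 - exp(-2 theta t)) / (2 theta).
With theta = 2/5, sigma = 9/5, x_0 = -7/5:
  E[X_t] = -7/5 * exp(-2/5 t) = -7*exp(-2*t/5)/5
  Var(X_t) = (9/5)^2 * (1 - exp(-2*2/5 t)) / (2 * 2/5) = 81/20 - 81*exp(-4*t/5)/20.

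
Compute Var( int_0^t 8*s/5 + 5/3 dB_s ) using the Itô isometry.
Var = t*(192*t^2 + 600*t + 625)/225

The Itô integral of a deterministic integrand f(s) has mean 0 because each increment f(s) * (B_{s+ds} - B_s) has mean 0. By the Itô isometry:
  Var( int_0^t f(s) dB_s ) = E[ (int_0^t f(s) dB_s)^2 ] = int_0^t f(s)^2 ds.
Here f(s) = 8*s/5 + 5/3, so f(s)^2 = (24*s + 25)^2/225. Integrate:
  int_0^t ((24*s + 25)^2/225) ds = t*(192*t^2 + 600*t + 625)/225.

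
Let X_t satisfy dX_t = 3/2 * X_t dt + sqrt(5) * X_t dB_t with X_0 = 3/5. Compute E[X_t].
E[X_t] = 3*exp(3*t/2)/5

For GBM dX = mu X dt + sigma X dB with X_0 = x_0, apply Itô to Y = log X: dY = (mu - sigma^2/2) dt + sigma dB, so Y_t = log(x_0) + (mu - sigma^2/2) t + sigma B_t and hence X_t = x_0 * exp((mu - sigma^2/2) t + sigma B_t).
With mu = 3/2, sigma = sqrt(5), x_0 = 3/5, this gives:
  X_t = 3/5 * exp((-1) * t + (sqrt(5)) * B_t).
Since sigma*B_t ~ Normal(0, sigma^2 t), E[exp(sigma*B_t)] = exp(sigma^2 t / 2); so E[X_t] = x_0 * exp((mu - sigma^2/2) t) * exp(sigma^2 t / 2) = x_0 * exp(mu t) = 3*exp(3*t/2)/5.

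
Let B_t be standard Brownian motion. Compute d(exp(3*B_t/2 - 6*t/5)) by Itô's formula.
d(exp(3*B_t/2 - 6*t/5)) = (-3*exp(3*B_t/2 - 6*t/5)/40) dt + (3*exp(3*B_t/2 - 6*t/5)/2) dB_t

Itô's formula for f(t, x): d f(t, B_t) = (f_t + (1/2) f_xx) dt + f_x dB_t. Compute partials of f(t, x) = exp(-6*t/5 + 3*x/2):
  f_t(t,x)  = -6*exp(-6*t/5 + 3*x/2)/5
  f_x(t,x)  = 3*exp(-6*t/5 + 3*x/2)/2
  f_xx(t,x) = 9*exp(-6*t/5 + 3*x/2)/4
Assemble drift = f_t + (1/2) f_xx = -3*exp(-6*t/5 + 3*x/2)/40 and diffusion = f_x = 3*exp(-6*t/5 + 3*x/2)/2. Substituting x = B_t:
  d(exp(3*B_t/2 - 6*t/5)) = (-3*exp(3*B_t/2 - 6*t/5)/40) dt + (3*exp(3*B_t/2 - 6*t/5)/2) dB_t.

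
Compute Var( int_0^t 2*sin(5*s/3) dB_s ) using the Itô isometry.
Var = 2*t - 3*sin(10*t/3)/5

The Itô integral of a deterministic integrand f(s) has mean 0 because each increment f(s) * (B_{s+ds} - B_s) has mean 0. By the Itô isometry:
  Var( int_0^t f(s) dB_s ) = E[ (int_0^t f(s) dB_s)^2 ] = int_0^t f(s)^2 ds.
Here f(s) = 2*sin(5*s/3), so f(s)^2 = 4*sin(5*s/3)^2. Integrate:
  int_0^t (4*sin(5*s/3)^2) ds = 2*t - 3*sin(10*t/3)/5.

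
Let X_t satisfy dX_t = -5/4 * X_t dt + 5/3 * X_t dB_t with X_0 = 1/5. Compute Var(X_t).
Var(X_t) = (exp(25*t/9) - 1)*exp(-5*t/2)/25

For GBM dX = mu X dt + sigma X dB with X_0 = x_0, apply Itô to Y = log X: dY = (mu - sigma^2/2) dt + sigma dB, so Y_t = log(x_0) + (mu - sigma^2/2) t + sigma B_t and hence X_t = x_0 * exp((mu - sigma^2/2) t + sigma B_t).
With mu = -5/4, sigma = 5/3, x_0 = 1/5, this gives:
  X_t = 1/5 * exp((-95/36) * t + (5/3) * B_t).
Since sigma*B_t ~ Normal(0, sigma^2 t), E[exp(sigma*B_t)] = exp(sigma^2 t / 2); so E[X_t] = x_0 * exp((mu - sigma^2/2) t) * exp(sigma^2 t / 2) = x_0 * exp(mu t) = exp(-5*t/4)/5.
Var(X_t) = E[X_t^2] - (E[X_t])^2 = x_0^2 * exp(2 mu t) * (exp(sigma^2 t) - 1) = (exp(25*t/9) - 1)*exp(-5*t/2)/25.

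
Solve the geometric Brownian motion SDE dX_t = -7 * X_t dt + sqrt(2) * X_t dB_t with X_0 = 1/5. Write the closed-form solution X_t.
X_t = 1/5 * exp((-8) * t + (sqrt(2)) * B_t)

For GBM dX = mu X dt + sigma X dB with X_0 = x_0, apply Itô to Y = log X: dY = (mu - sigma^2/2) dt + sigma dB, so Y_t = log(x_0) + (mu - sigma^2/2) t + sigma B_t and hence X_t = x_0 * exp((mu - sigma^2/2) t + sigma B_t).
With mu = -7, sigma = sqrt(2), x_0 = 1/5, this gives:
  X_t = 1/5 * exp((-8) * t + (sqrt(2)) * B_t).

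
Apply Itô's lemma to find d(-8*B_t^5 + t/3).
d(-8*B_t^5 + t/3) = (1/3 - 80*B_t^3) dt + (-40*B_t^4) dB_t

Itô's formula for f(t, x): d f(t, B_t) = (f_t + (1/2) f_xx) dt + f_x dB_t. Compute partials of f(t, x) = t/3 - 8*x^5:
  f_t(t,x)  = 1/3
  f_x(t,x)  = -40*x^4
  f_xx(t,x) = -160*x^3
Assemble drift = f_t + (1/2) f_xx = 1/3 - 80*x^3 and diffusion = f_x = -40*x^4. Substituting x = B_t:
  d(-8*B_t^5 + t/3) = (1/3 - 80*B_t^3) dt + (-40*B_t^4) dB_t.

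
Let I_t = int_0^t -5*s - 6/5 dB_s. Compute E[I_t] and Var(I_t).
E[I_t] = 0; Var(I_t) = t*(625*t^2 + 450*t + 108)/75

The Itô integral of a deterministic integrand f(s) has mean 0 because each increment f(s) * (B_{s+ds} - B_s) has mean 0. By the Itô isometry:
  Var( int_0^t f(s) dB_s ) = E[ (int_0^t f(s) dB_s)^2 ] = int_0^t f(s)^2 ds.
Here f(s) = -5*s - 6/5, so f(s)^2 = (25*s + 6)^2/25. Integrate:
  int_0^t ((25*s + 6)^2/25) ds = t*(625*t^2 + 450*t + 108)/75.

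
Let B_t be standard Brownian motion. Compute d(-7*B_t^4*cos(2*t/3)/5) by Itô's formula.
d(-7*B_t^4*cos(2*t/3)/5) = (14*B_t^2*(B_t^2*sin(2*t/3) - 9*cos(2*t/3))/15) dt + (-28*B_t^3*cos(2*t/3)/5) dB_t

Itô's formula for f(t, x): d f(t, B_t) = (f_t + (1/2) f_xx) dt + f_x dB_t. Compute partials of f(t, x) = -7*x^4*cos(2*t/3)/5:
  f_t(t,x)  = 14*x^4*sin(2*t/3)/15
  f_x(t,x)  = -28*x^3*cos(2*t/3)/5
  f_xx(t,x) = -84*x^2*cos(2*t/3)/5
Assemble drift = f_t + (1/2) f_xx = 14*x^2*(x^2*sin(2*t/3) - 9*cos(2*t/3))/15 and diffusion = f_x = -28*x^3*cos(2*t/3)/5. Substituting x = B_t:
  d(-7*B_t^4*cos(2*t/3)/5) = (14*B_t^2*(B_t^2*sin(2*t/3) - 9*cos(2*t/3))/15) dt + (-28*B_t^3*cos(2*t/3)/5) dB_t.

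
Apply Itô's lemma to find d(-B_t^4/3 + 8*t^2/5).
d(-B_t^4/3 + 8*t^2/5) = (-2*B_t^2 + 16*t/5) dt + (-4*B_t^3/3) dB_t

Itô's formula for f(t, x): d f(t, B_t) = (f_t + (1/2) f_xx) dt + f_x dB_t. Compute partials of f(t, x) = 8*t^2/5 - x^4/3:
  f_t(t,x)  = 16*t/5
  f_x(t,x)  = -4*x^3/3
  f_xx(t,x) = -4*x^2
Assemble drift = f_t + (1/2) f_xx = 16*t/5 - 2*x^2 and diffusion = f_x = -4*x^3/3. Substituting x = B_t:
  d(-B_t^4/3 + 8*t^2/5) = (-2*B_t^2 + 16*t/5) dt + (-4*B_t^3/3) dB_t.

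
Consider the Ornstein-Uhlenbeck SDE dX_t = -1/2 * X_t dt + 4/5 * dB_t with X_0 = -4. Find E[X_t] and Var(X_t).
E[X_t] = -4*exp(-t/2); Var(X_t) = 16/25 - 16*exp(-t)/25

The OU SDE dX = -theta X dt + sigma dB admits the integrating factor exp(theta t): d(exp(theta t) X_t) = sigma exp(theta t) dB_t. Integrating from 0 to t:
  X_t = x_0 * exp(-theta t) + sigma * int_0^t exp(-theta (t-s)) dB_s.
The Itô integral has mean 0 and (by the Itô isometry) variance sigma^2 * int_0^t exp(-2 theta (t - s)) ds = sigma^2 * (1 - exp(-2 theta t)) / (2 theta).
With theta = 1/2, sigma = 4/5, x_0 = -4:
  E[X_t] = -4 * exp(-1/2 t) = -4*exp(-t/2)
  Var(X_t) = (4/5)^2 * (1 - exp(-2*1/2 t)) / (2 * 1/2) = 16/25 - 16*exp(-t)/25.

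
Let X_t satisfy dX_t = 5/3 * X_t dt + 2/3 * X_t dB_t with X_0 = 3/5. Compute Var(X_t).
Var(X_t) = 9*(exp(4*t/9) - 1)*exp(10*t/3)/25

For GBM dX = mu X dt + sigma X dB with X_0 = x_0, apply Itô to Y = log X: dY = (mu - sigma^2/2) dt + sigma dB, so Y_t = log(x_0) + (mu - sigma^2/2) t + sigma B_t and hence X_t = x_0 * exp((mu - sigma^2/2) t + sigma B_t).
With mu = 5/3, sigma = 2/3, x_0 = 3/5, this gives:
  X_t = 3/5 * exp((13/9) * t + (2/3) * B_t).
Since sigma*B_t ~ Normal(0, sigma^2 t), E[exp(sigma*B_t)] = exp(sigma^2 t / 2); so E[X_t] = x_0 * exp((mu - sigma^2/2) t) * exp(sigma^2 t / 2) = x_0 * exp(mu t) = 3*exp(5*t/3)/5.
Var(X_t) = E[X_t^2] - (E[X_t])^2 = x_0^2 * exp(2 mu t) * (exp(sigma^2 t) - 1) = 9*(exp(4*t/9) - 1)*exp(10*t/3)/25.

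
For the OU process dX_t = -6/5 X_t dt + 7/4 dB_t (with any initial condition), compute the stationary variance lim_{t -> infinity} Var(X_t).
lim Var(X_t) = 245/192

The OU SDE dX = -theta X dt + sigma dB admits the integrating factor exp(theta t): d(exp(theta t) X_t) = sigma exp(theta t) dB_t. Integrating from 0 to t gives X_t = x_0 * exp(-theta t) + sigma * int_0^t exp(-theta (t-s)) dB_s for any initial x_0. The Itô integral has variance (by the Itô isometry) sigma^2 * int_0^t exp(-2 theta (t - s)) ds = sigma^2 * (1 - exp(-2 theta t)) / (2 theta), independent of x_0.
With theta = 6/5, sigma = 7/4:
  Var(X_t) = (7/4)^2 * (1 - exp(-2*6/5 t)) / (2 * 6/5) = 245/192 - 245*exp(-12*t/5)/192.
As t -> infinity, exp(-2*6/5 t) -> 0, so the stationary variance is sigma^2 / (2 theta) = 245/192.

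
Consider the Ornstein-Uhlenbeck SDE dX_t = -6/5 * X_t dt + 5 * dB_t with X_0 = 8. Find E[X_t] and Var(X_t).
E[X_t] = 8*exp(-6*t/5); Var(X_t) = 125/12 - 125*exp(-12*t/5)/12

The OU SDE dX = -theta X dt + sigma dB admits the integrating factor exp(theta t): d(exp(theta t) X_t) = sigma exp(theta t) dB_t. Integrating from 0 to t:
  X_t = x_0 * exp(-theta t) + sigma * int_0^t exp(-theta (t-s)) dB_s.
The Itô integral has mean 0 and (by the Itô isometry) variance sigma^2 * int_0^t exp(-2 theta (t - s)) ds = sigma^2 * (1 - exp(-2 theta t)) / (2 theta).
With theta = 6/5, sigma = 5, x_0 = 8:
  E[X_t] = 8 * exp(-6/5 t) = 8*exp(-6*t/5)
  Var(X_t) = (5)^2 * (1 - exp(-2*6/5 t)) / (2 * 6/5) = 125/12 - 125*exp(-12*t/5)/12.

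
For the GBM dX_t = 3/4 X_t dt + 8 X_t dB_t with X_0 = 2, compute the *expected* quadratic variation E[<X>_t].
E[<X>_t] = 512*exp(131*t/2)/131 - 512/131

<X>_t = int_0^t (8 * X_s)^2 ds. Taking expectation inside the integral: E[<X>_t] = 8^2 * int_0^t E[X_s^2] ds. For GBM, E[X_s^2] = x_0^2 * exp((2 mu + sigma^2) s). Integrating:
  E[<X>_t] = 8^2 * 2^2 * (exp((2*(3/4) + 8^2) t) - 1) / (2*(3/4) + 8^2)
           = 8^2 * 2^2 * (exp((131/2) t) - 1) / (131/2) = 512*exp(131*t/2)/131 - 512/131.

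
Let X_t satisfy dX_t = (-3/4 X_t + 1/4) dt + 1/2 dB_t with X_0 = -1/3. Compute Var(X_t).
Var(X_t) = 1/6 - exp(-3*t/2)/6

The variance V(t) = Var(X_t) satisfies V'(t) = 2 a V(t) + c^2 with V(0) = 0 (drift coefficient is linear in X, diffusion is constant). With a = -3/4, c = 1/2, the solution is
  V(t) = (c^2 / (2 a)) * (exp(2 a t) - 1)
       = ((1/2)^2 / (2*(-3/4))) * (exp((-3/2) t) - 1)
       = 1/6 - exp(-3*t/2)/6.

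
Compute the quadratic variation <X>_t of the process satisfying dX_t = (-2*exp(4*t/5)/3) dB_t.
<X>_t = 5*exp(8*t/5)/18 - 5/18

For an Itô process dX_t = a(t) dt + b(t) dB_t, the quadratic variation is <X>_t = int_0^t b(s)^2 ds (the drift term does not contribute). Here b(s) = -2*exp(4*s/5)/3, so
  b(s)^2 = 4*exp(8*s/5)/9.
Integrating from 0 to t:
  <X>_t = int_0^t (4*exp(8*s/5)/9) ds = 5*exp(8*t/5)/18 - 5/18.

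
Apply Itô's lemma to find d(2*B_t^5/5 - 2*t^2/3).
d(2*B_t^5/5 - 2*t^2/3) = (4*B_t^3 - 4*t/3) dt + (2*B_t^4) dB_t

Itô's formula for f(t, x): d f(t, B_t) = (f_t + (1/2) f_xx) dt + f_x dB_t. Compute partials of f(t, x) = -2*t^2/3 + 2*x^5/5:
  f_t(t,x)  = -4*t/3
  f_x(t,x)  = 2*x^4
  f_xx(t,x) = 8*x^3
Assemble drift = f_t + (1/2) f_xx = -4*t/3 + 4*x^3 and diffusion = f_x = 2*x^4. Substituting x = B_t:
  d(2*B_t^5/5 - 2*t^2/3) = (4*B_t^3 - 4*t/3) dt + (2*B_t^4) dB_t.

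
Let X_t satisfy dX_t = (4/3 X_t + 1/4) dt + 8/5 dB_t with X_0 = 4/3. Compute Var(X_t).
Var(X_t) = 24*exp(8*t/3)/25 - 24/25

The variance V(t) = Var(X_t) satisfies V'(t) = 2 a V(t) + c^2 with V(0) = 0 (drift coefficient is linear in X, diffusion is constant). With a = 4/3, c = 8/5, the solution is
  V(t) = (c^2 / (2 a)) * (exp(2 a t) - 1)
       = ((8/5)^2 / (2*(4/3))) * (exp((8/3) t) - 1)
       = 24*exp(8*t/3)/25 - 24/25.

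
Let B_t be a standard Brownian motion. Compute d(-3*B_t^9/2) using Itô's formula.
d(-3*B_t^9/2) = (-54*B_t^7) dt + (-27*B_t^8/2) dB_t

Itô's formula for f(B_t) gives d f(B_t) = f'(B_t) dB_t + (1/2) f''(B_t) dt. Compute derivatives of f(x) = -3*x^9/2:
  f'(x)  = -27*x^8/2
  f''(x) = -108*x^7
Substitute x = B_t and multiply the f'' term by 1/2:
  drift     = (1/2) * (-108*x^7) evaluated at B_t = -54*B_t^7
  diffusion = (-27*x^8/2) evaluated at B_t = -27*B_t^8/2
Therefore d(-3*B_t^9/2) = (-54*B_t^7) dt + (-27*B_t^8/2) dB_t.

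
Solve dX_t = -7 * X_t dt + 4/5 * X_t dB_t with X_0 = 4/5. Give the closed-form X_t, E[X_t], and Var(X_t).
X_t = 4/5 * exp((-183/25) t + (4/5) B_t); E[X_t] = 4*exp(-7*t)/5; Var(X_t) = (16*exp(16*t/25) - 16)*exp(-14*t)/25

For GBM dX = mu X dt + sigma X dB with X_0 = x_0, apply Itô to Y = log X: dY = (mu - sigma^2/2) dt + sigma dB, so Y_t = log(x_0) + (mu - sigma^2/2) t + sigma B_t and hence X_t = x_0 * exp((mu - sigma^2/2) t + sigma B_t).
With mu = -7, sigma = 4/5, x_0 = 4/5, this gives:
  X_t = 4/5 * exp((-183/25) * t + (4/5) * B_t).
Since sigma*B_t ~ Normal(0, sigma^2 t), E[exp(sigma*B_t)] = exp(sigma^2 t / 2); so E[X_t] = x_0 * exp((mu - sigma^2/2) t) * exp(sigma^2 t / 2) = x_0 * exp(mu t) = 4*exp(-7*t)/5.
Var(X_t) = E[X_t^2] - (E[X_t])^2 = x_0^2 * exp(2 mu t) * (exp(sigma^2 t) - 1) = (16*exp(16*t/25) - 16)*exp(-14*t)/25.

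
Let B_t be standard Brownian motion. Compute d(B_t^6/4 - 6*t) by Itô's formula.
d(B_t^6/4 - 6*t) = (15*B_t^4/4 - 6) dt + (3*B_t^5/2) dB_t

Itô's formula for f(t, x): d f(t, B_t) = (f_t + (1/2) f_xx) dt + f_x dB_t. Compute partials of f(t, x) = -6*t + x^6/4:
  f_t(t,x)  = -6
  f_x(t,x)  = 3*x^5/2
  f_xx(t,x) = 15*x^4/2
Assemble drift = f_t + (1/2) f_xx = 15*x^4/4 - 6 and diffusion = f_x = 3*x^5/2. Substituting x = B_t:
  d(B_t^6/4 - 6*t) = (15*B_t^4/4 - 6) dt + (3*B_t^5/2) dB_t.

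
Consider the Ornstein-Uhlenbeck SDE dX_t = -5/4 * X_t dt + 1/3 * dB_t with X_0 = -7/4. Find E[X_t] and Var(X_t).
E[X_t] = -7*exp(-5*t/4)/4; Var(X_t) = 2/45 - 2*exp(-5*t/2)/45

The OU SDE dX = -theta X dt + sigma dB admits the integrating factor exp(theta t): d(exp(theta t) X_t) = sigma exp(theta t) dB_t. Integrating from 0 to t:
  X_t = x_0 * exp(-theta t) + sigma * int_0^t exp(-theta (t-s)) dB_s.
The Itô integral has mean 0 and (by the Itô isometry) variance sigma^2 * int_0^t exp(-2 theta (t - s)) ds = sigma^2 * (1 - exp(-2 theta t)) / (2 theta).
With theta = 5/4, sigma = 1/3, x_0 = -7/4:
  E[X_t] = -7/4 * exp(-5/4 t) = -7*exp(-5*t/4)/4
  Var(X_t) = (1/3)^2 * (1 - exp(-2*5/4 t)) / (2 * 5/4) = 2/45 - 2*exp(-5*t/2)/45.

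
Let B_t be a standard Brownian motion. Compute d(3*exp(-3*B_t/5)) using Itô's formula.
d(3*exp(-3*B_t/5)) = (27*exp(-3*B_t/5)/50) dt + (-9*exp(-3*B_t/5)/5) dB_t

Itô's formula for f(B_t) gives d f(B_t) = f'(B_t) dB_t + (1/2) f''(B_t) dt. Compute derivatives of f(x) = 3*exp(-3*x/5):
  f'(x)  = -9*exp(-3*x/5)/5
  f''(x) = 27*exp(-3*x/5)/25
Substitute x = B_t and multiply the f'' term by 1/2:
  drift     = (1/2) * (27*exp(-3*x/5)/25) evaluated at B_t = 27*exp(-3*B_t/5)/50
  diffusion = (-9*exp(-3*x/5)/5) evaluated at B_t = -9*exp(-3*B_t/5)/5
Therefore d(3*exp(-3*B_t/5)) = (27*exp(-3*B_t/5)/50) dt + (-9*exp(-3*B_t/5)/5) dB_t.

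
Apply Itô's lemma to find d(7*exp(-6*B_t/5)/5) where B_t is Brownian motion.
d(7*exp(-6*B_t/5)/5) = (126*exp(-6*B_t/5)/125) dt + (-42*exp(-6*B_t/5)/25) dB_t

Itô's formula for f(B_t) gives d f(B_t) = f'(B_t) dB_t + (1/2) f''(B_t) dt. Compute derivatives of f(x) = 7*exp(-6*x/5)/5:
  f'(x)  = -42*exp(-6*x/5)/25
  f''(x) = 252*exp(-6*x/5)/125
Substitute x = B_t and multiply the f'' term by 1/2:
  drift     = (1/2) * (252*exp(-6*x/5)/125) evaluated at B_t = 126*exp(-6*B_t/5)/125
  diffusion = (-42*exp(-6*x/5)/25) evaluated at B_t = -42*exp(-6*B_t/5)/25
Therefore d(7*exp(-6*B_t/5)/5) = (126*exp(-6*B_t/5)/125) dt + (-42*exp(-6*B_t/5)/25) dB_t.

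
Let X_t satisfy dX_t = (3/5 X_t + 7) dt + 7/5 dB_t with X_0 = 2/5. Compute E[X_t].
E[X_t] = 181*exp(3*t/5)/15 - 35/3

Taking expectations and using E[dB_t] = 0, the mean m(t) = E[X_t] satisfies the ODE m'(t) = a m(t) + b with m(0) = x_0. With a = 3/5, b = 7, x_0 = 2/5, the solution is
  m(t) = x_0 * exp(a t) + (b/a) * (exp(a t) - 1)
       = (2/5) * exp((3/5) t) + (7/(3/5)) * (exp((3/5) t) - 1)
       = 181*exp(3*t/5)/15 - 35/3.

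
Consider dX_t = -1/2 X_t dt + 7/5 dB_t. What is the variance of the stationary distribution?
lim Var(X_t) = 49/25

The OU SDE dX = -theta X dt + sigma dB admits the integrating factor exp(theta t): d(exp(theta t) X_t) = sigma exp(theta t) dB_t. Integrating from 0 to t gives X_t = x_0 * exp(-theta t) + sigma * int_0^t exp(-theta (t-s)) dB_s for any initial x_0. The Itô integral has variance (by the Itô isometry) sigma^2 * int_0^t exp(-2 theta (t - s)) ds = sigma^2 * (1 - exp(-2 theta t)) / (2 theta), independent of x_0.
With theta = 1/2, sigma = 7/5:
  Var(X_t) = (7/5)^2 * (1 - exp(-2*1/2 t)) / (2 * 1/2) = 49/25 - 49*exp(-t)/25.
As t -> infinity, exp(-2*1/2 t) -> 0, so the stationary variance is sigma^2 / (2 theta) = 49/25.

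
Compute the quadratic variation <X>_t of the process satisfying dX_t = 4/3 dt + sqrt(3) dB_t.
<X>_t = 3*t

For an Itô process dX_t = a(t) dt + b(t) dB_t, the quadratic variation is <X>_t = int_0^t b(s)^2 ds (the drift term does not contribute). Here b(s) = sqrt(3), so
  b(s)^2 = 3.
Integrating from 0 to t:
  <X>_t = int_0^t (3) ds = 3*t.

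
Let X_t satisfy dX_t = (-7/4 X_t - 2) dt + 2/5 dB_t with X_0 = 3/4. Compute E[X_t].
E[X_t] = -8/7 + 53*exp(-7*t/4)/28

Taking expectations and using E[dB_t] = 0, the mean m(t) = E[X_t] satisfies the ODE m'(t) = a m(t) + b with m(0) = x_0. With a = -7/4, b = -2, x_0 = 3/4, the solution is
  m(t) = x_0 * exp(a t) + (b/a) * (exp(a t) - 1)
       = (3/4) * exp((-7/4) t) + ((-2)/(-7/4)) * (exp((-7/4) t) - 1)
       = -8/7 + 53*exp(-7*t/4)/28.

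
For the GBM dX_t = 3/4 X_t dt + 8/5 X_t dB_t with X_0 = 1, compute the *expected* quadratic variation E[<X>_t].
E[<X>_t] = 128*exp(203*t/50)/203 - 128/203

<X>_t = int_0^t ((8/5) * X_s)^2 ds. Taking expectation inside the integral: E[<X>_t] = (8/5)^2 * int_0^t E[X_s^2] ds. For GBM, E[X_s^2] = x_0^2 * exp((2 mu + sigma^2) s). Integrating:
  E[<X>_t] = (8/5)^2 * 1^2 * (exp((2*(3/4) + (8/5)^2) t) - 1) / (2*(3/4) + (8/5)^2)
           = (8/5)^2 * 1^2 * (exp((203/50) t) - 1) / (203/50) = 128*exp(203*t/50)/203 - 128/203.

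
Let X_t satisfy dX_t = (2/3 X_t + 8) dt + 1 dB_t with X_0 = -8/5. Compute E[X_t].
E[X_t] = 52*exp(2*t/3)/5 - 12

Taking expectations and using E[dB_t] = 0, the mean m(t) = E[X_t] satisfies the ODE m'(t) = a m(t) + b with m(0) = x_0. With a = 2/3, b = 8, x_0 = -8/5, the solution is
  m(t) = x_0 * exp(a t) + (b/a) * (exp(a t) - 1)
       = (-8/5) * exp((2/3) t) + (8/(2/3)) * (exp((2/3) t) - 1)
       = 52*exp(2*t/3)/5 - 12.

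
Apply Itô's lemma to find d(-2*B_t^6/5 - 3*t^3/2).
d(-2*B_t^6/5 - 3*t^3/2) = (-6*B_t^4 - 9*t^2/2) dt + (-12*B_t^5/5) dB_t

Itô's formula for f(t, x): d f(t, B_t) = (f_t + (1/2) f_xx) dt + f_x dB_t. Compute partials of f(t, x) = -3*t^3/2 - 2*x^6/5:
  f_t(t,x)  = -9*t^2/2
  f_x(t,x)  = -12*x^5/5
  f_xx(t,x) = -12*x^4
Assemble drift = f_t + (1/2) f_xx = -9*t^2/2 - 6*x^4 and diffusion = f_x = -12*x^5/5. Substituting x = B_t:
  d(-2*B_t^6/5 - 3*t^3/2) = (-6*B_t^4 - 9*t^2/2) dt + (-12*B_t^5/5) dB_t.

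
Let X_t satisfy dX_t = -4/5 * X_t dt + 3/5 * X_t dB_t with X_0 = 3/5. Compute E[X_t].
E[X_t] = 3*exp(-4*t/5)/5

For GBM dX = mu X dt + sigma X dB with X_0 = x_0, apply Itô to Y = log X: dY = (mu - sigma^2/2) dt + sigma dB, so Y_t = log(x_0) + (mu - sigma^2/2) t + sigma B_t and hence X_t = x_0 * exp((mu - sigma^2/2) t + sigma B_t).
With mu = -4/5, sigma = 3/5, x_0 = 3/5, this gives:
  X_t = 3/5 * exp((-49/50) * t + (3/5) * B_t).
Since sigma*B_t ~ Normal(0, sigma^2 t), E[exp(sigma*B_t)] = exp(sigma^2 t / 2); so E[X_t] = x_0 * exp((mu - sigma^2/2) t) * exp(sigma^2 t / 2) = x_0 * exp(mu t) = 3*exp(-4*t/5)/5.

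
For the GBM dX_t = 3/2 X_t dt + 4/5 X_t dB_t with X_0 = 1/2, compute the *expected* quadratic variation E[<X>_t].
E[<X>_t] = 4*exp(91*t/25)/91 - 4/91

<X>_t = int_0^t ((4/5) * X_s)^2 ds. Taking expectation inside the integral: E[<X>_t] = (4/5)^2 * int_0^t E[X_s^2] ds. For GBM, E[X_s^2] = x_0^2 * exp((2 mu + sigma^2) s). Integrating:
  E[<X>_t] = (4/5)^2 * (1/2)^2 * (exp((2*(3/2) + (4/5)^2) t) - 1) / (2*(3/2) + (4/5)^2)
           = (4/5)^2 * (1/2)^2 * (exp((91/25) t) - 1) / (91/25) = 4*exp(91*t/25)/91 - 4/91.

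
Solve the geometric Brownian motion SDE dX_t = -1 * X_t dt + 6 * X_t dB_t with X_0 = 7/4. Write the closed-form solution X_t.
X_t = 7/4 * exp((-19) * t + (6) * B_t)

For GBM dX = mu X dt + sigma X dB with X_0 = x_0, apply Itô to Y = log X: dY = (mu - sigma^2/2) dt + sigma dB, so Y_t = log(x_0) + (mu - sigma^2/2) t + sigma B_t and hence X_t = x_0 * exp((mu - sigma^2/2) t + sigma B_t).
With mu = -1, sigma = 6, x_0 = 7/4, this gives:
  X_t = 7/4 * exp((-19) * t + (6) * B_t).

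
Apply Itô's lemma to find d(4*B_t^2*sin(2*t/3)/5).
d(4*B_t^2*sin(2*t/3)/5) = (8*B_t^2*cos(2*t/3)/15 + 4*sin(2*t/3)/5) dt + (8*B_t*sin(2*t/3)/5) dB_t

Itô's formula for f(t, x): d f(t, B_t) = (f_t + (1/2) f_xx) dt + f_x dB_t. Compute partials of f(t, x) = 4*x^2*sin(2*t/3)/5:
  f_t(t,x)  = 8*x^2*cos(2*t/3)/15
  f_x(t,x)  = 8*x*sin(2*t/3)/5
  f_xx(t,x) = 8*sin(2*t/3)/5
Assemble drift = f_t + (1/2) f_xx = 8*x^2*cos(2*t/3)/15 + 4*sin(2*t/3)/5 and diffusion = f_x = 8*x*sin(2*t/3)/5. Substituting x = B_t:
  d(4*B_t^2*sin(2*t/3)/5) = (8*B_t^2*cos(2*t/3)/15 + 4*sin(2*t/3)/5) dt + (8*B_t*sin(2*t/3)/5) dB_t.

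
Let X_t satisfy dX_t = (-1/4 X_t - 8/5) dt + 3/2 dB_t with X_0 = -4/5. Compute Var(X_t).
Var(X_t) = 9/2 - 9*exp(-t/2)/2

The variance V(t) = Var(X_t) satisfies V'(t) = 2 a V(t) + c^2 with V(0) = 0 (drift coefficient is linear in X, diffusion is constant). With a = -1/4, c = 3/2, the solution is
  V(t) = (c^2 / (2 a)) * (exp(2 a t) - 1)
       = ((3/2)^2 / (2*(-1/4))) * (exp((-1/2) t) - 1)
       = 9/2 - 9*exp(-t/2)/2.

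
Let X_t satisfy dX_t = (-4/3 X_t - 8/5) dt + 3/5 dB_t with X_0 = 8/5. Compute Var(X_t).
Var(X_t) = 27/200 - 27*exp(-8*t/3)/200

The variance V(t) = Var(X_t) satisfies V'(t) = 2 a V(t) + c^2 with V(0) = 0 (drift coefficient is linear in X, diffusion is constant). With a = -4/3, c = 3/5, the solution is
  V(t) = (c^2 / (2 a)) * (exp(2 a t) - 1)
       = ((3/5)^2 / (2*(-4/3))) * (exp((-8/3) t) - 1)
       = 27/200 - 27*exp(-8*t/3)/200.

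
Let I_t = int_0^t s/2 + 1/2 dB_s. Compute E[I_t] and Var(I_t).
E[I_t] = 0; Var(I_t) = t*(t^2 + 3*t + 3)/12

The Itô integral of a deterministic integrand f(s) has mean 0 because each increment f(s) * (B_{s+ds} - B_s) has mean 0. By the Itô isometry:
  Var( int_0^t f(s) dB_s ) = E[ (int_0^t f(s) dB_s)^2 ] = int_0^t f(s)^2 ds.
Here f(s) = s/2 + 1/2, so f(s)^2 = (s + 1)^2/4. Integrate:
  int_0^t ((s + 1)^2/4) ds = t*(t^2 + 3*t + 3)/12.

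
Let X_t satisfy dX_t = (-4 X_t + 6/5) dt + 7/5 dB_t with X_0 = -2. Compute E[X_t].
E[X_t] = 3/10 - 23*exp(-4*t)/10

Taking expectations and using E[dB_t] = 0, the mean m(t) = E[X_t] satisfies the ODE m'(t) = a m(t) + b with m(0) = x_0. With a = -4, b = 6/5, x_0 = -2, the solution is
  m(t) = x_0 * exp(a t) + (b/a) * (exp(a t) - 1)
       = (-2) * exp((-4) t) + ((6/5)/(-4)) * (exp((-4) t) - 1)
       = 3/10 - 23*exp(-4*t)/10.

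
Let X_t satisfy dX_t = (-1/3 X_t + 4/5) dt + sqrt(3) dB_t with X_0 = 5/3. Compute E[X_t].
E[X_t] = 12/5 - 11*exp(-t/3)/15

Taking expectations and using E[dB_t] = 0, the mean m(t) = E[X_t] satisfies the ODE m'(t) = a m(t) + b with m(0) = x_0. With a = -1/3, b = 4/5, x_0 = 5/3, the solution is
  m(t) = x_0 * exp(a t) + (b/a) * (exp(a t) - 1)
       = (5/3) * exp((-1/3) t) + ((4/5)/(-1/3)) * (exp((-1/3) t) - 1)
       = 12/5 - 11*exp(-t/3)/15.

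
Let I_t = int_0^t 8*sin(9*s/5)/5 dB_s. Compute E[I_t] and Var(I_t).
E[I_t] = 0; Var(I_t) = 32*t/25 - 16*sin(18*t/5)/45

The Itô integral of a deterministic integrand f(s) has mean 0 because each increment f(s) * (B_{s+ds} - B_s) has mean 0. By the Itô isometry:
  Var( int_0^t f(s) dB_s ) = E[ (int_0^t f(s) dB_s)^2 ] = int_0^t f(s)^2 ds.
Here f(s) = 8*sin(9*s/5)/5, so f(s)^2 = 64*sin(9*s/5)^2/25. Integrate:
  int_0^t (64*sin(9*s/5)^2/25) ds = 32*t/25 - 16*sin(18*t/5)/45.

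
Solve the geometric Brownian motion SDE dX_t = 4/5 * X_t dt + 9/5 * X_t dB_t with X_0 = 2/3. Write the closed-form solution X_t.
X_t = 2/3 * exp((-41/50) * t + (9/5) * B_t)

For GBM dX = mu X dt + sigma X dB with X_0 = x_0, apply Itô to Y = log X: dY = (mu - sigma^2/2) dt + sigma dB, so Y_t = log(x_0) + (mu - sigma^2/2) t + sigma B_t and hence X_t = x_0 * exp((mu - sigma^2/2) t + sigma B_t).
With mu = 4/5, sigma = 9/5, x_0 = 2/3, this gives:
  X_t = 2/3 * exp((-41/50) * t + (9/5) * B_t).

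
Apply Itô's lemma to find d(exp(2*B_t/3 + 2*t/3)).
d(exp(2*B_t/3 + 2*t/3)) = (8*exp(2*B_t/3 + 2*t/3)/9) dt + (2*exp(2*B_t/3 + 2*t/3)/3) dB_t

Itô's formula for f(t, x): d f(t, B_t) = (f_t + (1/2) f_xx) dt + f_x dB_t. Compute partials of f(t, x) = exp(2*t/3 + 2*x/3):
  f_t(t,x)  = 2*exp(2*t/3 + 2*x/3)/3
  f_x(t,x)  = 2*exp(2*t/3 + 2*x/3)/3
  f_xx(t,x) = 4*exp(2*t/3 + 2*x/3)/9
Assemble drift = f_t + (1/2) f_xx = 8*exp(2*t/3 + 2*x/3)/9 and diffusion = f_x = 2*exp(2*t/3 + 2*x/3)/3. Substituting x = B_t:
  d(exp(2*B_t/3 + 2*t/3)) = (8*exp(2*B_t/3 + 2*t/3)/9) dt + (2*exp(2*B_t/3 + 2*t/3)/3) dB_t.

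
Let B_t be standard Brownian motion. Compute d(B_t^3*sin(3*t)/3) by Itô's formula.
d(B_t^3*sin(3*t)/3) = (B_t*(B_t^2*cos(3*t) + sin(3*t))) dt + (B_t^2*sin(3*t)) dB_t

Itô's formula for f(t, x): d f(t, B_t) = (f_t + (1/2) f_xx) dt + f_x dB_t. Compute partials of f(t, x) = x^3*sin(3*t)/3:
  f_t(t,x)  = x^3*cos(3*t)
  f_x(t,x)  = x^2*sin(3*t)
  f_xx(t,x) = 2*x*sin(3*t)
Assemble drift = f_t + (1/2) f_xx = x*(x^2*cos(3*t) + sin(3*t)) and diffusion = f_x = x^2*sin(3*t). Substituting x = B_t:
  d(B_t^3*sin(3*t)/3) = (B_t*(B_t^2*cos(3*t) + sin(3*t))) dt + (B_t^2*sin(3*t)) dB_t.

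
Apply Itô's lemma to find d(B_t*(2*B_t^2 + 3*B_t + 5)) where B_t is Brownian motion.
d(B_t*(2*B_t^2 + 3*B_t + 5)) = (6*B_t + 3) dt + (6*B_t^2 + 6*B_t + 5) dB_t

Itô's formula for f(B_t) gives d f(B_t) = f'(B_t) dB_t + (1/2) f''(B_t) dt. Compute derivatives of f(x) = x*(2*x^2 + 3*x + 5):
  f'(x)  = 6*x^2 + 6*x + 5
  f''(x) = 12*x + 6
Substitute x = B_t and multiply the f'' term by 1/2:
  drift     = (1/2) * (12*x + 6) evaluated at B_t = 6*B_t + 3
  diffusion = (6*x^2 + 6*x + 5) evaluated at B_t = 6*B_t^2 + 6*B_t + 5
Therefore d(B_t*(2*B_t^2 + 3*B_t + 5)) = (6*B_t + 3) dt + (6*B_t^2 + 6*B_t + 5) dB_t.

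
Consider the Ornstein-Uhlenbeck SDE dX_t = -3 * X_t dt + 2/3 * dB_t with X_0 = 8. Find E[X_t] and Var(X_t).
E[X_t] = 8*exp(-3*t); Var(X_t) = 2/27 - 2*exp(-6*t)/27

The OU SDE dX = -theta X dt + sigma dB admits the integrating factor exp(theta t): d(exp(theta t) X_t) = sigma exp(theta t) dB_t. Integrating from 0 to t:
  X_t = x_0 * exp(-theta t) + sigma * int_0^t exp(-theta (t-s)) dB_s.
The Itô integral has mean 0 and (by the Itô isometry) variance sigma^2 * int_0^t exp(-2 theta (t - s)) ds = sigma^2 * (1 - exp(-2 theta t)) / (2 theta).
With theta = 3, sigma = 2/3, x_0 = 8:
  E[X_t] = 8 * exp(-3 t) = 8*exp(-3*t)
  Var(X_t) = (2/3)^2 * (1 - exp(-2*3 t)) / (2 * 3) = 2/27 - 2*exp(-6*t)/27.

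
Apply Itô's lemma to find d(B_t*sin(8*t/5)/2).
d(B_t*sin(8*t/5)/2) = (4*B_t*cos(8*t/5)/5) dt + (sin(8*t/5)/2) dB_t

Itô's formula for f(t, x): d f(t, B_t) = (f_t + (1/2) f_xx) dt + f_x dB_t. Compute partials of f(t, x) = x*sin(8*t/5)/2:
  f_t(t,x)  = 4*x*cos(8*t/5)/5
  f_x(t,x)  = sin(8*t/5)/2
  f_xx(t,x) = 0
Assemble drift = f_t + (1/2) f_xx = 4*x*cos(8*t/5)/5 and diffusion = f_x = sin(8*t/5)/2. Substituting x = B_t:
  d(B_t*sin(8*t/5)/2) = (4*B_t*cos(8*t/5)/5) dt + (sin(8*t/5)/2) dB_t.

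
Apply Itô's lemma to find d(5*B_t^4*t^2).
d(5*B_t^4*t^2) = (10*B_t^2*t*(B_t^2 + 3*t)) dt + (20*B_t^3*t^2) dB_t

Itô's formula for f(t, x): d f(t, B_t) = (f_t + (1/2) f_xx) dt + f_x dB_t. Compute partials of f(t, x) = 5*t^2*x^4:
  f_t(t,x)  = 10*t*x^4
  f_x(t,x)  = 20*t^2*x^3
  f_xx(t,x) = 60*t^2*x^2
Assemble drift = f_t + (1/2) f_xx = 10*t*x^2*(3*t + x^2) and diffusion = f_x = 20*t^2*x^3. Substituting x = B_t:
  d(5*B_t^4*t^2) = (10*B_t^2*t*(B_t^2 + 3*t)) dt + (20*B_t^3*t^2) dB_t.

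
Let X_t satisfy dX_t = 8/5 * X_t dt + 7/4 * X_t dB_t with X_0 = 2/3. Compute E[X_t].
E[X_t] = 2*exp(8*t/5)/3

For GBM dX = mu X dt + sigma X dB with X_0 = x_0, apply Itô to Y = log X: dY = (mu - sigma^2/2) dt + sigma dB, so Y_t = log(x_0) + (mu - sigma^2/2) t + sigma B_t and hence X_t = x_0 * exp((mu - sigma^2/2) t + sigma B_t).
With mu = 8/5, sigma = 7/4, x_0 = 2/3, this gives:
  X_t = 2/3 * exp((11/160) * t + (7/4) * B_t).
Since sigma*B_t ~ Normal(0, sigma^2 t), E[exp(sigma*B_t)] = exp(sigma^2 t / 2); so E[X_t] = x_0 * exp((mu - sigma^2/2) t) * exp(sigma^2 t / 2) = x_0 * exp(mu t) = 2*exp(8*t/5)/3.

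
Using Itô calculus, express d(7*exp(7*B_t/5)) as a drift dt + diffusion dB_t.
d(7*exp(7*B_t/5)) = (343*exp(7*B_t/5)/50) dt + (49*exp(7*B_t/5)/5) dB_t

Itô's formula for f(B_t) gives d f(B_t) = f'(B_t) dB_t + (1/2) f''(B_t) dt. Compute derivatives of f(x) = 7*exp(7*x/5):
  f'(x)  = 49*exp(7*x/5)/5
  f''(x) = 343*exp(7*x/5)/25
Substitute x = B_t and multiply the f'' term by 1/2:
  drift     = (1/2) * (343*exp(7*x/5)/25) evaluated at B_t = 343*exp(7*B_t/5)/50
  diffusion = (49*exp(7*x/5)/5) evaluated at B_t = 49*exp(7*B_t/5)/5
Therefore d(7*exp(7*B_t/5)) = (343*exp(7*B_t/5)/50) dt + (49*exp(7*B_t/5)/5) dB_t.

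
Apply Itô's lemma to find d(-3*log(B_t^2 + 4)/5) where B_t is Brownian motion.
d(-3*log(B_t^2 + 4)/5) = (3*(B_t^2 - 4)/(5*(B_t^2 + 4)^2)) dt + (-6*B_t/(5*B_t^2 + 20)) dB_t

Itô's formula for f(B_t) gives d f(B_t) = f'(B_t) dB_t + (1/2) f''(B_t) dt. Compute derivatives of f(x) = -3*log(x^2 + 4)/5:
  f'(x)  = -6*x/(5*x^2 + 20)
  f''(x) = 6*(x^2 - 4)/(5*(x^2 + 4)^2)
Substitute x = B_t and multiply the f'' term by 1/2:
  drift     = (1/2) * (6*(x^2 - 4)/(5*(x^2 + 4)^2)) evaluated at B_t = 3*(B_t^2 - 4)/(5*(B_t^2 + 4)^2)
  diffusion = (-6*x/(5*x^2 + 20)) evaluated at B_t = -6*B_t/(5*B_t^2 + 20)
Therefore d(-3*log(B_t^2 + 4)/5) = (3*(B_t^2 - 4)/(5*(B_t^2 + 4)^2)) dt + (-6*B_t/(5*B_t^2 + 20)) dB_t.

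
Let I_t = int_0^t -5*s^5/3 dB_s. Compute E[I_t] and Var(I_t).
E[I_t] = 0; Var(I_t) = 25*t^11/99

The Itô integral of a deterministic integrand f(s) has mean 0 because each increment f(s) * (B_{s+ds} - B_s) has mean 0. By the Itô isometry:
  Var( int_0^t f(s) dB_s ) = E[ (int_0^t f(s) dB_s)^2 ] = int_0^t f(s)^2 ds.
Here f(s) = -5*s^5/3, so f(s)^2 = 25*s^10/9. Integrate:
  int_0^t (25*s^10/9) ds = 25*t^11/99.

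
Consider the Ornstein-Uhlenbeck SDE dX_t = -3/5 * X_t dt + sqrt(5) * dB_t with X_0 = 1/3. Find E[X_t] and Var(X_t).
E[X_t] = exp(-3*t/5)/3; Var(X_t) = 25/6 - 25*exp(-6*t/5)/6

The OU SDE dX = -theta X dt + sigma dB admits the integrating factor exp(theta t): d(exp(theta t) X_t) = sigma exp(theta t) dB_t. Integrating from 0 to t:
  X_t = x_0 * exp(-theta t) + sigma * int_0^t exp(-theta (t-s)) dB_s.
The Itô integral has mean 0 and (by the Itô isometry) variance sigma^2 * int_0^t exp(-2 theta (t - s)) ds = sigma^2 * (1 - exp(-2 theta t)) / (2 theta).
With theta = 3/5, sigma = sqrt(5), x_0 = 1/3:
  E[X_t] = 1/3 * exp(-3/5 t) = exp(-3*t/5)/3
  Var(X_t) = (sqrt(5))^2 * (1 - exp(-2*3/5 t)) / (2 * 3/5) = 25/6 - 25*exp(-6*t/5)/6.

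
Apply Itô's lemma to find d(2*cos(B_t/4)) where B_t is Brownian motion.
d(2*cos(B_t/4)) = (-cos(B_t/4)/16) dt + (-sin(B_t/4)/2) dB_t

Itô's formula for f(B_t) gives d f(B_t) = f'(B_t) dB_t + (1/2) f''(B_t) dt. Compute derivatives of f(x) = 2*cos(x/4):
  f'(x)  = -sin(x/4)/2
  f''(x) = -cos(x/4)/8
Substitute x = B_t and multiply the f'' term by 1/2:
  drift     = (1/2) * (-cos(x/4)/8) evaluated at B_t = -cos(B_t/4)/16
  diffusion = (-sin(x/4)/2) evaluated at B_t = -sin(B_t/4)/2
Therefore d(2*cos(B_t/4)) = (-cos(B_t/4)/16) dt + (-sin(B_t/4)/2) dB_t.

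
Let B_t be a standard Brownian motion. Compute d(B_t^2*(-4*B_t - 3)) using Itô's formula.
d(B_t^2*(-4*B_t - 3)) = (-12*B_t - 3) dt + (6*B_t*(-2*B_t - 1)) dB_t

Itô's formula for f(B_t) gives d f(B_t) = f'(B_t) dB_t + (1/2) f''(B_t) dt. Compute derivatives of f(x) = x^2*(-4*x - 3):
  f'(x)  = 6*x*(-2*x - 1)
  f''(x) = -24*x - 6
Substitute x = B_t and multiply the f'' term by 1/2:
  drift     = (1/2) * (-24*x - 6) evaluated at B_t = -12*B_t - 3
  diffusion = (6*x*(-2*x - 1)) evaluated at B_t = 6*B_t*(-2*B_t - 1)
Therefore d(B_t^2*(-4*B_t - 3)) = (-12*B_t - 3) dt + (6*B_t*(-2*B_t - 1)) dB_t.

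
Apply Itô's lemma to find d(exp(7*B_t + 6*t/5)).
d(exp(7*B_t + 6*t/5)) = (257*exp(7*B_t + 6*t/5)/10) dt + (7*exp(7*B_t + 6*t/5)) dB_t

Itô's formula for f(t, x): d f(t, B_t) = (f_t + (1/2) f_xx) dt + f_x dB_t. Compute partials of f(t, x) = exp(6*t/5 + 7*x):
  f_t(t,x)  = 6*exp(6*t/5 + 7*x)/5
  f_x(t,x)  = 7*exp(6*t/5 + 7*x)
  f_xx(t,x) = 49*exp(6*t/5 + 7*x)
Assemble drift = f_t + (1/2) f_xx = 257*exp(6*t/5 + 7*x)/10 and diffusion = f_x = 7*exp(6*t/5 + 7*x). Substituting x = B_t:
  d(exp(7*B_t + 6*t/5)) = (257*exp(7*B_t + 6*t/5)/10) dt + (7*exp(7*B_t + 6*t/5)) dB_t.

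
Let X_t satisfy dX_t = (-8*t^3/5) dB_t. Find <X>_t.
<X>_t = 64*t^7/175

For an Itô process dX_t = a(t) dt + b(t) dB_t, the quadratic variation is <X>_t = int_0^t b(s)^2 ds (the drift term does not contribute). Here b(s) = -8*s^3/5, so
  b(s)^2 = 64*s^6/25.
Integrating from 0 to t:
  <X>_t = int_0^t (64*s^6/25) ds = 64*t^7/175.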